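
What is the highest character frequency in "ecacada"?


Input: ecacada
Character counts:
  'a': 3
  'c': 2
  'd': 1
  'e': 1
Maximum frequency: 3

3


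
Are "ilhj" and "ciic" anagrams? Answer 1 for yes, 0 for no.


Strings: "ilhj", "ciic"
Sorted first:  hijl
Sorted second: ccii
Differ at position 0: 'h' vs 'c' => not anagrams

0


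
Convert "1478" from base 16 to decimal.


Input: "1478" in base 16
Positional expansion:
  Digit '1' (value 1) x 16^3 = 4096
  Digit '4' (value 4) x 16^2 = 1024
  Digit '7' (value 7) x 16^1 = 112
  Digit '8' (value 8) x 16^0 = 8
Sum = 5240

5240


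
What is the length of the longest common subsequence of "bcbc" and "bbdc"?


LCS of "bcbc" and "bbdc"
DP table:
           b    b    d    c
      0    0    0    0    0
  b   0    1    1    1    1
  c   0    1    1    1    2
  b   0    1    2    2    2
  c   0    1    2    2    3
LCS length = dp[4][4] = 3

3


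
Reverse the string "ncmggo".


Input: ncmggo
Reading characters right to left:
  Position 5: 'o'
  Position 4: 'g'
  Position 3: 'g'
  Position 2: 'm'
  Position 1: 'c'
  Position 0: 'n'
Reversed: oggmcn

oggmcn


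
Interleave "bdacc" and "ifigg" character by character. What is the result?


Interleaving "bdacc" and "ifigg":
  Position 0: 'b' from first, 'i' from second => "bi"
  Position 1: 'd' from first, 'f' from second => "df"
  Position 2: 'a' from first, 'i' from second => "ai"
  Position 3: 'c' from first, 'g' from second => "cg"
  Position 4: 'c' from first, 'g' from second => "cg"
Result: bidfaicgcg

bidfaicgcg


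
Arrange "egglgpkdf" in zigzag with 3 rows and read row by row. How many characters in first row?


Zigzag "egglgpkdf" into 3 rows:
Placing characters:
  'e' => row 0
  'g' => row 1
  'g' => row 2
  'l' => row 1
  'g' => row 0
  'p' => row 1
  'k' => row 2
  'd' => row 1
  'f' => row 0
Rows:
  Row 0: "egf"
  Row 1: "glpd"
  Row 2: "gk"
First row length: 3

3


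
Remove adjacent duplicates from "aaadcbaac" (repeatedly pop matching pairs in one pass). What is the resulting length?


Input: aaadcbaac
Stack-based adjacent duplicate removal:
  Read 'a': push. Stack: a
  Read 'a': matches stack top 'a' => pop. Stack: (empty)
  Read 'a': push. Stack: a
  Read 'd': push. Stack: ad
  Read 'c': push. Stack: adc
  Read 'b': push. Stack: adcb
  Read 'a': push. Stack: adcba
  Read 'a': matches stack top 'a' => pop. Stack: adcb
  Read 'c': push. Stack: adcbc
Final stack: "adcbc" (length 5)

5


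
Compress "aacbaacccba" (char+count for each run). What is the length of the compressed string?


Input: aacbaacccba
Runs:
  'a' x 2 => "a2"
  'c' x 1 => "c1"
  'b' x 1 => "b1"
  'a' x 2 => "a2"
  'c' x 3 => "c3"
  'b' x 1 => "b1"
  'a' x 1 => "a1"
Compressed: "a2c1b1a2c3b1a1"
Compressed length: 14

14


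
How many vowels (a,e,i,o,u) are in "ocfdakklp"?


Input: ocfdakklp
Checking each character:
  'o' at position 0: vowel (running total: 1)
  'c' at position 1: consonant
  'f' at position 2: consonant
  'd' at position 3: consonant
  'a' at position 4: vowel (running total: 2)
  'k' at position 5: consonant
  'k' at position 6: consonant
  'l' at position 7: consonant
  'p' at position 8: consonant
Total vowels: 2

2


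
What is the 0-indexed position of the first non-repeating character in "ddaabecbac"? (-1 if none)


Input: ddaabecbac
Character frequencies:
  'a': 3
  'b': 2
  'c': 2
  'd': 2
  'e': 1
Scanning left to right for freq == 1:
  Position 0 ('d'): freq=2, skip
  Position 1 ('d'): freq=2, skip
  Position 2 ('a'): freq=3, skip
  Position 3 ('a'): freq=3, skip
  Position 4 ('b'): freq=2, skip
  Position 5 ('e'): unique! => answer = 5

5


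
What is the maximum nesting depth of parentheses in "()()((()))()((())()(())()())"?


Input: "()()((()))()((())()(())()())"
Tracking depth:
  Position 0 '(': depth becomes 1
  Position 1 ')': depth becomes 0
  Position 2 '(': depth becomes 1
  Position 3 ')': depth becomes 0
  Position 4 '(': depth becomes 1
  Position 5 '(': depth becomes 2
  Position 6 '(': depth becomes 3
  Position 7 ')': depth becomes 2
  Position 8 ')': depth becomes 1
  Position 9 ')': depth becomes 0
  Position 10 '(': depth becomes 1
  Position 11 ')': depth becomes 0
  Position 12 '(': depth becomes 1
  Position 13 '(': depth becomes 2
  Position 14 '(': depth becomes 3
  Position 15 ')': depth becomes 2
  Position 16 ')': depth becomes 1
  Position 17 '(': depth becomes 2
  Position 18 ')': depth becomes 1
  Position 19 '(': depth becomes 2
  Position 20 '(': depth becomes 3
  Position 21 ')': depth becomes 2
  Position 22 ')': depth becomes 1
  Position 23 '(': depth becomes 2
  Position 24 ')': depth becomes 1
  Position 25 '(': depth becomes 2
  Position 26 ')': depth becomes 1
  Position 27 ')': depth becomes 0
Maximum depth reached: 3

3


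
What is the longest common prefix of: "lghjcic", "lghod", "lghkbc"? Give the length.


Words: lghjcic, lghod, lghkbc
  Position 0: all 'l' => match
  Position 1: all 'g' => match
  Position 2: all 'h' => match
  Position 3: ('j', 'o', 'k') => mismatch, stop
LCP = "lgh" (length 3)

3


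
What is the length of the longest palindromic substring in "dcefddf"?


Input: "dcefddf"
Checking substrings for palindromes:
  [3:7] "fddf" (len 4) => palindrome
  [4:6] "dd" (len 2) => palindrome
Longest palindromic substring: "fddf" with length 4

4


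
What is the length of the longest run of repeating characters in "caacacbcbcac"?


Input: "caacacbcbcac"
Scanning for longest run:
  Position 1 ('a'): new char, reset run to 1
  Position 2 ('a'): continues run of 'a', length=2
  Position 3 ('c'): new char, reset run to 1
  Position 4 ('a'): new char, reset run to 1
  Position 5 ('c'): new char, reset run to 1
  Position 6 ('b'): new char, reset run to 1
  Position 7 ('c'): new char, reset run to 1
  Position 8 ('b'): new char, reset run to 1
  Position 9 ('c'): new char, reset run to 1
  Position 10 ('a'): new char, reset run to 1
  Position 11 ('c'): new char, reset run to 1
Longest run: 'a' with length 2

2


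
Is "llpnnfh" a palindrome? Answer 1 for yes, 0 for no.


Input: llpnnfh
Reversed: hfnnpll
  Compare pos 0 ('l') with pos 6 ('h'): MISMATCH
  Compare pos 1 ('l') with pos 5 ('f'): MISMATCH
  Compare pos 2 ('p') with pos 4 ('n'): MISMATCH
Result: not a palindrome

0


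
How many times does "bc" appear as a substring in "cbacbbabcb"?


Searching for "bc" in "cbacbbabcb"
Scanning each position:
  Position 0: "cb" => no
  Position 1: "ba" => no
  Position 2: "ac" => no
  Position 3: "cb" => no
  Position 4: "bb" => no
  Position 5: "ba" => no
  Position 6: "ab" => no
  Position 7: "bc" => MATCH
  Position 8: "cb" => no
Total occurrences: 1

1


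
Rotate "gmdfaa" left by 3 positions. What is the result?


Input: "gmdfaa", rotate left by 3
First 3 characters: "gmd"
Remaining characters: "faa"
Concatenate remaining + first: "faa" + "gmd" = "faagmd"

faagmd


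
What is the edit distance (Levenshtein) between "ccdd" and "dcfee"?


Computing edit distance: "ccdd" -> "dcfee"
DP table:
           d    c    f    e    e
      0    1    2    3    4    5
  c   1    1    1    2    3    4
  c   2    2    1    2    3    4
  d   3    2    2    2    3    4
  d   4    3    3    3    3    4
Edit distance = dp[4][5] = 4

4


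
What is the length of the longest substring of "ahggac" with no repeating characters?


Input: "ahggac"
Sliding window (track last position of each char):
  Position 0 ('a'): window [0,0] length 1 -- new best
  Position 1 ('h'): window [0,1] length 2 -- new best
  Position 2 ('g'): window [0,2] length 3 -- new best
  Position 3 ('g'): repeat (last at 2), move window start to 3
  Position 3 ('g'): window [3,3] length 1
  Position 4 ('a'): window [3,4] length 2
  Position 5 ('c'): window [3,5] length 3
Longest substring with no repeats: "ahg" with length 3

3


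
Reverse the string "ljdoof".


Input: ljdoof
Reading characters right to left:
  Position 5: 'f'
  Position 4: 'o'
  Position 3: 'o'
  Position 2: 'd'
  Position 1: 'j'
  Position 0: 'l'
Reversed: foodjl

foodjl


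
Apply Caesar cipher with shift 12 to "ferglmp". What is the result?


Caesar cipher: shift "ferglmp" by 12
  'f' (pos 5) + 12 = pos 17 = 'r'
  'e' (pos 4) + 12 = pos 16 = 'q'
  'r' (pos 17) + 12 = pos 3 = 'd'
  'g' (pos 6) + 12 = pos 18 = 's'
  'l' (pos 11) + 12 = pos 23 = 'x'
  'm' (pos 12) + 12 = pos 24 = 'y'
  'p' (pos 15) + 12 = pos 1 = 'b'
Result: rqdsxyb

rqdsxyb


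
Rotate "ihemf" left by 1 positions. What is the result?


Input: "ihemf", rotate left by 1
First 1 characters: "i"
Remaining characters: "hemf"
Concatenate remaining + first: "hemf" + "i" = "hemfi"

hemfi


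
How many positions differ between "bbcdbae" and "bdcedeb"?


Comparing "bbcdbae" and "bdcedeb" position by position:
  Position 0: 'b' vs 'b' => same
  Position 1: 'b' vs 'd' => DIFFER
  Position 2: 'c' vs 'c' => same
  Position 3: 'd' vs 'e' => DIFFER
  Position 4: 'b' vs 'd' => DIFFER
  Position 5: 'a' vs 'e' => DIFFER
  Position 6: 'e' vs 'b' => DIFFER
Positions that differ: 5

5


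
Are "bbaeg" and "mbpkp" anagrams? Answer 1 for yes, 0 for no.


Strings: "bbaeg", "mbpkp"
Sorted first:  abbeg
Sorted second: bkmpp
Differ at position 0: 'a' vs 'b' => not anagrams

0


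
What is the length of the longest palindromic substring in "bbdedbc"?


Input: "bbdedbc"
Checking substrings for palindromes:
  [1:6] "bdedb" (len 5) => palindrome
  [2:5] "ded" (len 3) => palindrome
  [0:2] "bb" (len 2) => palindrome
Longest palindromic substring: "bdedb" with length 5

5


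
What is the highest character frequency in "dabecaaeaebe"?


Input: dabecaaeaebe
Character counts:
  'a': 4
  'b': 2
  'c': 1
  'd': 1
  'e': 4
Maximum frequency: 4

4


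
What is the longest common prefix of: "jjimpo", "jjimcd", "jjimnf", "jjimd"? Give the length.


Words: jjimpo, jjimcd, jjimnf, jjimd
  Position 0: all 'j' => match
  Position 1: all 'j' => match
  Position 2: all 'i' => match
  Position 3: all 'm' => match
  Position 4: ('p', 'c', 'n', 'd') => mismatch, stop
LCP = "jjim" (length 4)

4


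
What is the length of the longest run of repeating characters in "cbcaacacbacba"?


Input: "cbcaacacbacba"
Scanning for longest run:
  Position 1 ('b'): new char, reset run to 1
  Position 2 ('c'): new char, reset run to 1
  Position 3 ('a'): new char, reset run to 1
  Position 4 ('a'): continues run of 'a', length=2
  Position 5 ('c'): new char, reset run to 1
  Position 6 ('a'): new char, reset run to 1
  Position 7 ('c'): new char, reset run to 1
  Position 8 ('b'): new char, reset run to 1
  Position 9 ('a'): new char, reset run to 1
  Position 10 ('c'): new char, reset run to 1
  Position 11 ('b'): new char, reset run to 1
  Position 12 ('a'): new char, reset run to 1
Longest run: 'a' with length 2

2


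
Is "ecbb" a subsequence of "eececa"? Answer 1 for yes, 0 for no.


Check if "ecbb" is a subsequence of "eececa"
Greedy scan:
  Position 0 ('e'): matches sub[0] = 'e'
  Position 1 ('e'): no match needed
  Position 2 ('c'): matches sub[1] = 'c'
  Position 3 ('e'): no match needed
  Position 4 ('c'): no match needed
  Position 5 ('a'): no match needed
Only matched 2/4 characters => not a subsequence

0


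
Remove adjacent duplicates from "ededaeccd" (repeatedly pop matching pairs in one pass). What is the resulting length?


Input: ededaeccd
Stack-based adjacent duplicate removal:
  Read 'e': push. Stack: e
  Read 'd': push. Stack: ed
  Read 'e': push. Stack: ede
  Read 'd': push. Stack: eded
  Read 'a': push. Stack: ededa
  Read 'e': push. Stack: ededae
  Read 'c': push. Stack: ededaec
  Read 'c': matches stack top 'c' => pop. Stack: ededae
  Read 'd': push. Stack: ededaed
Final stack: "ededaed" (length 7)

7


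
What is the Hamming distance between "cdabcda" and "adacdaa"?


Comparing "cdabcda" and "adacdaa" position by position:
  Position 0: 'c' vs 'a' => differ
  Position 1: 'd' vs 'd' => same
  Position 2: 'a' vs 'a' => same
  Position 3: 'b' vs 'c' => differ
  Position 4: 'c' vs 'd' => differ
  Position 5: 'd' vs 'a' => differ
  Position 6: 'a' vs 'a' => same
Total differences (Hamming distance): 4

4


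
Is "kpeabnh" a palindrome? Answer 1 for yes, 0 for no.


Input: kpeabnh
Reversed: hnbaepk
  Compare pos 0 ('k') with pos 6 ('h'): MISMATCH
  Compare pos 1 ('p') with pos 5 ('n'): MISMATCH
  Compare pos 2 ('e') with pos 4 ('b'): MISMATCH
Result: not a palindrome

0


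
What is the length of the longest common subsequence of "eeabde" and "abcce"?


LCS of "eeabde" and "abcce"
DP table:
           a    b    c    c    e
      0    0    0    0    0    0
  e   0    0    0    0    0    1
  e   0    0    0    0    0    1
  a   0    1    1    1    1    1
  b   0    1    2    2    2    2
  d   0    1    2    2    2    2
  e   0    1    2    2    2    3
LCS length = dp[6][5] = 3

3


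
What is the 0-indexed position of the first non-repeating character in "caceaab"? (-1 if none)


Input: caceaab
Character frequencies:
  'a': 3
  'b': 1
  'c': 2
  'e': 1
Scanning left to right for freq == 1:
  Position 0 ('c'): freq=2, skip
  Position 1 ('a'): freq=3, skip
  Position 2 ('c'): freq=2, skip
  Position 3 ('e'): unique! => answer = 3

3


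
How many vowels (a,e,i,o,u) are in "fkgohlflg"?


Input: fkgohlflg
Checking each character:
  'f' at position 0: consonant
  'k' at position 1: consonant
  'g' at position 2: consonant
  'o' at position 3: vowel (running total: 1)
  'h' at position 4: consonant
  'l' at position 5: consonant
  'f' at position 6: consonant
  'l' at position 7: consonant
  'g' at position 8: consonant
Total vowels: 1

1


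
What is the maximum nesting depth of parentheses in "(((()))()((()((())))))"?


Input: "(((()))()((()((())))))"
Tracking depth:
  Position 0 '(': depth becomes 1
  Position 1 '(': depth becomes 2
  Position 2 '(': depth becomes 3
  Position 3 '(': depth becomes 4
  Position 4 ')': depth becomes 3
  Position 5 ')': depth becomes 2
  Position 6 ')': depth becomes 1
  Position 7 '(': depth becomes 2
  Position 8 ')': depth becomes 1
  Position 9 '(': depth becomes 2
  Position 10 '(': depth becomes 3
  Position 11 '(': depth becomes 4
  Position 12 ')': depth becomes 3
  Position 13 '(': depth becomes 4
  Position 14 '(': depth becomes 5
  Position 15 '(': depth becomes 6
  Position 16 ')': depth becomes 5
  Position 17 ')': depth becomes 4
  Position 18 ')': depth becomes 3
  Position 19 ')': depth becomes 2
  Position 20 ')': depth becomes 1
  Position 21 ')': depth becomes 0
Maximum depth reached: 6

6


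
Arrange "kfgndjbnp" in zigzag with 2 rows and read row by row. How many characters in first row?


Zigzag "kfgndjbnp" into 2 rows:
Placing characters:
  'k' => row 0
  'f' => row 1
  'g' => row 0
  'n' => row 1
  'd' => row 0
  'j' => row 1
  'b' => row 0
  'n' => row 1
  'p' => row 0
Rows:
  Row 0: "kgdbp"
  Row 1: "fnjn"
First row length: 5

5


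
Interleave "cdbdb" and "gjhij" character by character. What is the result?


Interleaving "cdbdb" and "gjhij":
  Position 0: 'c' from first, 'g' from second => "cg"
  Position 1: 'd' from first, 'j' from second => "dj"
  Position 2: 'b' from first, 'h' from second => "bh"
  Position 3: 'd' from first, 'i' from second => "di"
  Position 4: 'b' from first, 'j' from second => "bj"
Result: cgdjbhdibj

cgdjbhdibj


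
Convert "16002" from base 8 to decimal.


Input: "16002" in base 8
Positional expansion:
  Digit '1' (value 1) x 8^4 = 4096
  Digit '6' (value 6) x 8^3 = 3072
  Digit '0' (value 0) x 8^2 = 0
  Digit '0' (value 0) x 8^1 = 0
  Digit '2' (value 2) x 8^0 = 2
Sum = 7170

7170


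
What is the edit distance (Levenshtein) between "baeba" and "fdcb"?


Computing edit distance: "baeba" -> "fdcb"
DP table:
           f    d    c    b
      0    1    2    3    4
  b   1    1    2    3    3
  a   2    2    2    3    4
  e   3    3    3    3    4
  b   4    4    4    4    3
  a   5    5    5    5    4
Edit distance = dp[5][4] = 4

4


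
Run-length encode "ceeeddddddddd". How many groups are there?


Input: ceeeddddddddd
Scanning for consecutive runs:
  Group 1: 'c' x 1 (positions 0-0)
  Group 2: 'e' x 3 (positions 1-3)
  Group 3: 'd' x 9 (positions 4-12)
Total groups: 3

3


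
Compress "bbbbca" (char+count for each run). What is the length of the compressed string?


Input: bbbbca
Runs:
  'b' x 4 => "b4"
  'c' x 1 => "c1"
  'a' x 1 => "a1"
Compressed: "b4c1a1"
Compressed length: 6

6


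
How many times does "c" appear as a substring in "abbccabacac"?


Searching for "c" in "abbccabacac"
Scanning each position:
  Position 0: "a" => no
  Position 1: "b" => no
  Position 2: "b" => no
  Position 3: "c" => MATCH
  Position 4: "c" => MATCH
  Position 5: "a" => no
  Position 6: "b" => no
  Position 7: "a" => no
  Position 8: "c" => MATCH
  Position 9: "a" => no
  Position 10: "c" => MATCH
Total occurrences: 4

4


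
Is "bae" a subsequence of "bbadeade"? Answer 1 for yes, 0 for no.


Check if "bae" is a subsequence of "bbadeade"
Greedy scan:
  Position 0 ('b'): matches sub[0] = 'b'
  Position 1 ('b'): no match needed
  Position 2 ('a'): matches sub[1] = 'a'
  Position 3 ('d'): no match needed
  Position 4 ('e'): matches sub[2] = 'e'
  Position 5 ('a'): no match needed
  Position 6 ('d'): no match needed
  Position 7 ('e'): no match needed
All 3 characters matched => is a subsequence

1


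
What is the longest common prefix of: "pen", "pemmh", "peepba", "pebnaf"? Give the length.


Words: pen, pemmh, peepba, pebnaf
  Position 0: all 'p' => match
  Position 1: all 'e' => match
  Position 2: ('n', 'm', 'e', 'b') => mismatch, stop
LCP = "pe" (length 2)

2


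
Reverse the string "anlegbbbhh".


Input: anlegbbbhh
Reading characters right to left:
  Position 9: 'h'
  Position 8: 'h'
  Position 7: 'b'
  Position 6: 'b'
  Position 5: 'b'
  Position 4: 'g'
  Position 3: 'e'
  Position 2: 'l'
  Position 1: 'n'
  Position 0: 'a'
Reversed: hhbbbgelna

hhbbbgelna


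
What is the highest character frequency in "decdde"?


Input: decdde
Character counts:
  'c': 1
  'd': 3
  'e': 2
Maximum frequency: 3

3


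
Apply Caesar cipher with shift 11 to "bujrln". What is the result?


Caesar cipher: shift "bujrln" by 11
  'b' (pos 1) + 11 = pos 12 = 'm'
  'u' (pos 20) + 11 = pos 5 = 'f'
  'j' (pos 9) + 11 = pos 20 = 'u'
  'r' (pos 17) + 11 = pos 2 = 'c'
  'l' (pos 11) + 11 = pos 22 = 'w'
  'n' (pos 13) + 11 = pos 24 = 'y'
Result: mfucwy

mfucwy


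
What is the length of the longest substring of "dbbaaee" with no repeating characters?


Input: "dbbaaee"
Sliding window (track last position of each char):
  Position 0 ('d'): window [0,0] length 1 -- new best
  Position 1 ('b'): window [0,1] length 2 -- new best
  Position 2 ('b'): repeat (last at 1), move window start to 2
  Position 2 ('b'): window [2,2] length 1
  Position 3 ('a'): window [2,3] length 2
  Position 4 ('a'): repeat (last at 3), move window start to 4
  Position 4 ('a'): window [4,4] length 1
  Position 5 ('e'): window [4,5] length 2
  Position 6 ('e'): repeat (last at 5), move window start to 6
  Position 6 ('e'): window [6,6] length 1
Longest substring with no repeats: "db" with length 2

2


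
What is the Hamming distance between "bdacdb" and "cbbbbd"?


Comparing "bdacdb" and "cbbbbd" position by position:
  Position 0: 'b' vs 'c' => differ
  Position 1: 'd' vs 'b' => differ
  Position 2: 'a' vs 'b' => differ
  Position 3: 'c' vs 'b' => differ
  Position 4: 'd' vs 'b' => differ
  Position 5: 'b' vs 'd' => differ
Total differences (Hamming distance): 6

6


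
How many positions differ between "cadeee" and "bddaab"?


Comparing "cadeee" and "bddaab" position by position:
  Position 0: 'c' vs 'b' => DIFFER
  Position 1: 'a' vs 'd' => DIFFER
  Position 2: 'd' vs 'd' => same
  Position 3: 'e' vs 'a' => DIFFER
  Position 4: 'e' vs 'a' => DIFFER
  Position 5: 'e' vs 'b' => DIFFER
Positions that differ: 5

5


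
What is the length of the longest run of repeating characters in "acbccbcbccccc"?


Input: "acbccbcbccccc"
Scanning for longest run:
  Position 1 ('c'): new char, reset run to 1
  Position 2 ('b'): new char, reset run to 1
  Position 3 ('c'): new char, reset run to 1
  Position 4 ('c'): continues run of 'c', length=2
  Position 5 ('b'): new char, reset run to 1
  Position 6 ('c'): new char, reset run to 1
  Position 7 ('b'): new char, reset run to 1
  Position 8 ('c'): new char, reset run to 1
  Position 9 ('c'): continues run of 'c', length=2
  Position 10 ('c'): continues run of 'c', length=3
  Position 11 ('c'): continues run of 'c', length=4
  Position 12 ('c'): continues run of 'c', length=5
Longest run: 'c' with length 5

5


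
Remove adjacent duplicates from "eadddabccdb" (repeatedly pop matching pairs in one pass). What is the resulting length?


Input: eadddabccdb
Stack-based adjacent duplicate removal:
  Read 'e': push. Stack: e
  Read 'a': push. Stack: ea
  Read 'd': push. Stack: ead
  Read 'd': matches stack top 'd' => pop. Stack: ea
  Read 'd': push. Stack: ead
  Read 'a': push. Stack: eada
  Read 'b': push. Stack: eadab
  Read 'c': push. Stack: eadabc
  Read 'c': matches stack top 'c' => pop. Stack: eadab
  Read 'd': push. Stack: eadabd
  Read 'b': push. Stack: eadabdb
Final stack: "eadabdb" (length 7)

7


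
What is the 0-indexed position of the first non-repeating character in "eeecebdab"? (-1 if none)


Input: eeecebdab
Character frequencies:
  'a': 1
  'b': 2
  'c': 1
  'd': 1
  'e': 4
Scanning left to right for freq == 1:
  Position 0 ('e'): freq=4, skip
  Position 1 ('e'): freq=4, skip
  Position 2 ('e'): freq=4, skip
  Position 3 ('c'): unique! => answer = 3

3


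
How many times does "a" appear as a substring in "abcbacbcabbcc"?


Searching for "a" in "abcbacbcabbcc"
Scanning each position:
  Position 0: "a" => MATCH
  Position 1: "b" => no
  Position 2: "c" => no
  Position 3: "b" => no
  Position 4: "a" => MATCH
  Position 5: "c" => no
  Position 6: "b" => no
  Position 7: "c" => no
  Position 8: "a" => MATCH
  Position 9: "b" => no
  Position 10: "b" => no
  Position 11: "c" => no
  Position 12: "c" => no
Total occurrences: 3

3


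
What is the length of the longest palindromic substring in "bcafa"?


Input: "bcafa"
Checking substrings for palindromes:
  [2:5] "afa" (len 3) => palindrome
Longest palindromic substring: "afa" with length 3

3


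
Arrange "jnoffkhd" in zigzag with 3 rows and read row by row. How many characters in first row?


Zigzag "jnoffkhd" into 3 rows:
Placing characters:
  'j' => row 0
  'n' => row 1
  'o' => row 2
  'f' => row 1
  'f' => row 0
  'k' => row 1
  'h' => row 2
  'd' => row 1
Rows:
  Row 0: "jf"
  Row 1: "nfkd"
  Row 2: "oh"
First row length: 2

2


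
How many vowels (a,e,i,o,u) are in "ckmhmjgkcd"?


Input: ckmhmjgkcd
Checking each character:
  'c' at position 0: consonant
  'k' at position 1: consonant
  'm' at position 2: consonant
  'h' at position 3: consonant
  'm' at position 4: consonant
  'j' at position 5: consonant
  'g' at position 6: consonant
  'k' at position 7: consonant
  'c' at position 8: consonant
  'd' at position 9: consonant
Total vowels: 0

0


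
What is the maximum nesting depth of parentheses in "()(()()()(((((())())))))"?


Input: "()(()()()(((((())())))))"
Tracking depth:
  Position 0 '(': depth becomes 1
  Position 1 ')': depth becomes 0
  Position 2 '(': depth becomes 1
  Position 3 '(': depth becomes 2
  Position 4 ')': depth becomes 1
  Position 5 '(': depth becomes 2
  Position 6 ')': depth becomes 1
  Position 7 '(': depth becomes 2
  Position 8 ')': depth becomes 1
  Position 9 '(': depth becomes 2
  Position 10 '(': depth becomes 3
  Position 11 '(': depth becomes 4
  Position 12 '(': depth becomes 5
  Position 13 '(': depth becomes 6
  Position 14 '(': depth becomes 7
  Position 15 ')': depth becomes 6
  Position 16 ')': depth becomes 5
  Position 17 '(': depth becomes 6
  Position 18 ')': depth becomes 5
  Position 19 ')': depth becomes 4
  Position 20 ')': depth becomes 3
  Position 21 ')': depth becomes 2
  Position 22 ')': depth becomes 1
  Position 23 ')': depth becomes 0
Maximum depth reached: 7

7


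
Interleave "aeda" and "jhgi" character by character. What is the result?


Interleaving "aeda" and "jhgi":
  Position 0: 'a' from first, 'j' from second => "aj"
  Position 1: 'e' from first, 'h' from second => "eh"
  Position 2: 'd' from first, 'g' from second => "dg"
  Position 3: 'a' from first, 'i' from second => "ai"
Result: ajehdgai

ajehdgai


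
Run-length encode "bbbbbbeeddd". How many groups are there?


Input: bbbbbbeeddd
Scanning for consecutive runs:
  Group 1: 'b' x 6 (positions 0-5)
  Group 2: 'e' x 2 (positions 6-7)
  Group 3: 'd' x 3 (positions 8-10)
Total groups: 3

3


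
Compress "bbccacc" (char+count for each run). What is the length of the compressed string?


Input: bbccacc
Runs:
  'b' x 2 => "b2"
  'c' x 2 => "c2"
  'a' x 1 => "a1"
  'c' x 2 => "c2"
Compressed: "b2c2a1c2"
Compressed length: 8

8


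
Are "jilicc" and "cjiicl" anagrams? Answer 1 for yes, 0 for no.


Strings: "jilicc", "cjiicl"
Sorted first:  cciijl
Sorted second: cciijl
Sorted forms match => anagrams

1


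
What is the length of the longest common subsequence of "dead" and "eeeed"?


LCS of "dead" and "eeeed"
DP table:
           e    e    e    e    d
      0    0    0    0    0    0
  d   0    0    0    0    0    1
  e   0    1    1    1    1    1
  a   0    1    1    1    1    1
  d   0    1    1    1    1    2
LCS length = dp[4][5] = 2

2


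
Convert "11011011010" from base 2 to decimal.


Input: "11011011010" in base 2
Positional expansion:
  Digit '1' (value 1) x 2^10 = 1024
  Digit '1' (value 1) x 2^9 = 512
  Digit '0' (value 0) x 2^8 = 0
  Digit '1' (value 1) x 2^7 = 128
  Digit '1' (value 1) x 2^6 = 64
  Digit '0' (value 0) x 2^5 = 0
  Digit '1' (value 1) x 2^4 = 16
  Digit '1' (value 1) x 2^3 = 8
  Digit '0' (value 0) x 2^2 = 0
  Digit '1' (value 1) x 2^1 = 2
  Digit '0' (value 0) x 2^0 = 0
Sum = 1754

1754


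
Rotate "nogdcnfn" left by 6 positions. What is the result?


Input: "nogdcnfn", rotate left by 6
First 6 characters: "nogdcn"
Remaining characters: "fn"
Concatenate remaining + first: "fn" + "nogdcn" = "fnnogdcn"

fnnogdcn


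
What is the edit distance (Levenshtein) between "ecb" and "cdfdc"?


Computing edit distance: "ecb" -> "cdfdc"
DP table:
           c    d    f    d    c
      0    1    2    3    4    5
  e   1    1    2    3    4    5
  c   2    1    2    3    4    4
  b   3    2    2    3    4    5
Edit distance = dp[3][5] = 5

5


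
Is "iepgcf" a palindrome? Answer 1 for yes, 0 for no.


Input: iepgcf
Reversed: fcgpei
  Compare pos 0 ('i') with pos 5 ('f'): MISMATCH
  Compare pos 1 ('e') with pos 4 ('c'): MISMATCH
  Compare pos 2 ('p') with pos 3 ('g'): MISMATCH
Result: not a palindrome

0


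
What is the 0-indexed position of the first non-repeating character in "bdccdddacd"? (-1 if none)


Input: bdccdddacd
Character frequencies:
  'a': 1
  'b': 1
  'c': 3
  'd': 5
Scanning left to right for freq == 1:
  Position 0 ('b'): unique! => answer = 0

0


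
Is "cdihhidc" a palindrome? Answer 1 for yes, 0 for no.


Input: cdihhidc
Reversed: cdihhidc
  Compare pos 0 ('c') with pos 7 ('c'): match
  Compare pos 1 ('d') with pos 6 ('d'): match
  Compare pos 2 ('i') with pos 5 ('i'): match
  Compare pos 3 ('h') with pos 4 ('h'): match
Result: palindrome

1


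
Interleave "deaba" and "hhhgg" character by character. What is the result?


Interleaving "deaba" and "hhhgg":
  Position 0: 'd' from first, 'h' from second => "dh"
  Position 1: 'e' from first, 'h' from second => "eh"
  Position 2: 'a' from first, 'h' from second => "ah"
  Position 3: 'b' from first, 'g' from second => "bg"
  Position 4: 'a' from first, 'g' from second => "ag"
Result: dhehahbgag

dhehahbgag


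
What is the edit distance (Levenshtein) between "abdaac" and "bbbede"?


Computing edit distance: "abdaac" -> "bbbede"
DP table:
           b    b    b    e    d    e
      0    1    2    3    4    5    6
  a   1    1    2    3    4    5    6
  b   2    1    1    2    3    4    5
  d   3    2    2    2    3    3    4
  a   4    3    3    3    3    4    4
  a   5    4    4    4    4    4    5
  c   6    5    5    5    5    5    5
Edit distance = dp[6][6] = 5

5


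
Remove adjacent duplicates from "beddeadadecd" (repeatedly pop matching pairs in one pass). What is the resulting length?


Input: beddeadadecd
Stack-based adjacent duplicate removal:
  Read 'b': push. Stack: b
  Read 'e': push. Stack: be
  Read 'd': push. Stack: bed
  Read 'd': matches stack top 'd' => pop. Stack: be
  Read 'e': matches stack top 'e' => pop. Stack: b
  Read 'a': push. Stack: ba
  Read 'd': push. Stack: bad
  Read 'a': push. Stack: bada
  Read 'd': push. Stack: badad
  Read 'e': push. Stack: badade
  Read 'c': push. Stack: badadec
  Read 'd': push. Stack: badadecd
Final stack: "badadecd" (length 8)

8


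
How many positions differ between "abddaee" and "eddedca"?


Comparing "abddaee" and "eddedca" position by position:
  Position 0: 'a' vs 'e' => DIFFER
  Position 1: 'b' vs 'd' => DIFFER
  Position 2: 'd' vs 'd' => same
  Position 3: 'd' vs 'e' => DIFFER
  Position 4: 'a' vs 'd' => DIFFER
  Position 5: 'e' vs 'c' => DIFFER
  Position 6: 'e' vs 'a' => DIFFER
Positions that differ: 6

6


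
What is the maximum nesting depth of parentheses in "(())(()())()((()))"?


Input: "(())(()())()((()))"
Tracking depth:
  Position 0 '(': depth becomes 1
  Position 1 '(': depth becomes 2
  Position 2 ')': depth becomes 1
  Position 3 ')': depth becomes 0
  Position 4 '(': depth becomes 1
  Position 5 '(': depth becomes 2
  Position 6 ')': depth becomes 1
  Position 7 '(': depth becomes 2
  Position 8 ')': depth becomes 1
  Position 9 ')': depth becomes 0
  Position 10 '(': depth becomes 1
  Position 11 ')': depth becomes 0
  Position 12 '(': depth becomes 1
  Position 13 '(': depth becomes 2
  Position 14 '(': depth becomes 3
  Position 15 ')': depth becomes 2
  Position 16 ')': depth becomes 1
  Position 17 ')': depth becomes 0
Maximum depth reached: 3

3


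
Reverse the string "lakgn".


Input: lakgn
Reading characters right to left:
  Position 4: 'n'
  Position 3: 'g'
  Position 2: 'k'
  Position 1: 'a'
  Position 0: 'l'
Reversed: ngkal

ngkal


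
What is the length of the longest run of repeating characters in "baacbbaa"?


Input: "baacbbaa"
Scanning for longest run:
  Position 1 ('a'): new char, reset run to 1
  Position 2 ('a'): continues run of 'a', length=2
  Position 3 ('c'): new char, reset run to 1
  Position 4 ('b'): new char, reset run to 1
  Position 5 ('b'): continues run of 'b', length=2
  Position 6 ('a'): new char, reset run to 1
  Position 7 ('a'): continues run of 'a', length=2
Longest run: 'a' with length 2

2


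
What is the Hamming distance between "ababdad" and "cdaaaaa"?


Comparing "ababdad" and "cdaaaaa" position by position:
  Position 0: 'a' vs 'c' => differ
  Position 1: 'b' vs 'd' => differ
  Position 2: 'a' vs 'a' => same
  Position 3: 'b' vs 'a' => differ
  Position 4: 'd' vs 'a' => differ
  Position 5: 'a' vs 'a' => same
  Position 6: 'd' vs 'a' => differ
Total differences (Hamming distance): 5

5


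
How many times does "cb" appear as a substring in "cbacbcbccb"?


Searching for "cb" in "cbacbcbccb"
Scanning each position:
  Position 0: "cb" => MATCH
  Position 1: "ba" => no
  Position 2: "ac" => no
  Position 3: "cb" => MATCH
  Position 4: "bc" => no
  Position 5: "cb" => MATCH
  Position 6: "bc" => no
  Position 7: "cc" => no
  Position 8: "cb" => MATCH
Total occurrences: 4

4


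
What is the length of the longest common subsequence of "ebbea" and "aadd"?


LCS of "ebbea" and "aadd"
DP table:
           a    a    d    d
      0    0    0    0    0
  e   0    0    0    0    0
  b   0    0    0    0    0
  b   0    0    0    0    0
  e   0    0    0    0    0
  a   0    1    1    1    1
LCS length = dp[5][4] = 1

1


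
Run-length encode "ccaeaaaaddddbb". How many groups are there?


Input: ccaeaaaaddddbb
Scanning for consecutive runs:
  Group 1: 'c' x 2 (positions 0-1)
  Group 2: 'a' x 1 (positions 2-2)
  Group 3: 'e' x 1 (positions 3-3)
  Group 4: 'a' x 4 (positions 4-7)
  Group 5: 'd' x 4 (positions 8-11)
  Group 6: 'b' x 2 (positions 12-13)
Total groups: 6

6


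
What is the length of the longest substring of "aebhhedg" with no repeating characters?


Input: "aebhhedg"
Sliding window (track last position of each char):
  Position 0 ('a'): window [0,0] length 1 -- new best
  Position 1 ('e'): window [0,1] length 2 -- new best
  Position 2 ('b'): window [0,2] length 3 -- new best
  Position 3 ('h'): window [0,3] length 4 -- new best
  Position 4 ('h'): repeat (last at 3), move window start to 4
  Position 4 ('h'): window [4,4] length 1
  Position 5 ('e'): window [4,5] length 2
  Position 6 ('d'): window [4,6] length 3
  Position 7 ('g'): window [4,7] length 4
Longest substring with no repeats: "aebh" with length 4

4


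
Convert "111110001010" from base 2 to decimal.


Input: "111110001010" in base 2
Positional expansion:
  Digit '1' (value 1) x 2^11 = 2048
  Digit '1' (value 1) x 2^10 = 1024
  Digit '1' (value 1) x 2^9 = 512
  Digit '1' (value 1) x 2^8 = 256
  Digit '1' (value 1) x 2^7 = 128
  Digit '0' (value 0) x 2^6 = 0
  Digit '0' (value 0) x 2^5 = 0
  Digit '0' (value 0) x 2^4 = 0
  Digit '1' (value 1) x 2^3 = 8
  Digit '0' (value 0) x 2^2 = 0
  Digit '1' (value 1) x 2^1 = 2
  Digit '0' (value 0) x 2^0 = 0
Sum = 3978

3978


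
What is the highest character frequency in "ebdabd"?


Input: ebdabd
Character counts:
  'a': 1
  'b': 2
  'd': 2
  'e': 1
Maximum frequency: 2

2


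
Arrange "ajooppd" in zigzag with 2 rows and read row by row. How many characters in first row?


Zigzag "ajooppd" into 2 rows:
Placing characters:
  'a' => row 0
  'j' => row 1
  'o' => row 0
  'o' => row 1
  'p' => row 0
  'p' => row 1
  'd' => row 0
Rows:
  Row 0: "aopd"
  Row 1: "jop"
First row length: 4

4


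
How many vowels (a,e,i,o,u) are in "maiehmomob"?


Input: maiehmomob
Checking each character:
  'm' at position 0: consonant
  'a' at position 1: vowel (running total: 1)
  'i' at position 2: vowel (running total: 2)
  'e' at position 3: vowel (running total: 3)
  'h' at position 4: consonant
  'm' at position 5: consonant
  'o' at position 6: vowel (running total: 4)
  'm' at position 7: consonant
  'o' at position 8: vowel (running total: 5)
  'b' at position 9: consonant
Total vowels: 5

5


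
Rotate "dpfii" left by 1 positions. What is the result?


Input: "dpfii", rotate left by 1
First 1 characters: "d"
Remaining characters: "pfii"
Concatenate remaining + first: "pfii" + "d" = "pfiid"

pfiid


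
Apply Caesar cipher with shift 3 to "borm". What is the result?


Caesar cipher: shift "borm" by 3
  'b' (pos 1) + 3 = pos 4 = 'e'
  'o' (pos 14) + 3 = pos 17 = 'r'
  'r' (pos 17) + 3 = pos 20 = 'u'
  'm' (pos 12) + 3 = pos 15 = 'p'
Result: erup

erup


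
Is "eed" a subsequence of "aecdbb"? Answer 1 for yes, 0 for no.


Check if "eed" is a subsequence of "aecdbb"
Greedy scan:
  Position 0 ('a'): no match needed
  Position 1 ('e'): matches sub[0] = 'e'
  Position 2 ('c'): no match needed
  Position 3 ('d'): no match needed
  Position 4 ('b'): no match needed
  Position 5 ('b'): no match needed
Only matched 1/3 characters => not a subsequence

0


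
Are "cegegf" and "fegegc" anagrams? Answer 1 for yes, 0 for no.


Strings: "cegegf", "fegegc"
Sorted first:  ceefgg
Sorted second: ceefgg
Sorted forms match => anagrams

1


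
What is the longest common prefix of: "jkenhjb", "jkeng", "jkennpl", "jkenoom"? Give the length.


Words: jkenhjb, jkeng, jkennpl, jkenoom
  Position 0: all 'j' => match
  Position 1: all 'k' => match
  Position 2: all 'e' => match
  Position 3: all 'n' => match
  Position 4: ('h', 'g', 'n', 'o') => mismatch, stop
LCP = "jken" (length 4)

4


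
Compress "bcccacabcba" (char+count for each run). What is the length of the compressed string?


Input: bcccacabcba
Runs:
  'b' x 1 => "b1"
  'c' x 3 => "c3"
  'a' x 1 => "a1"
  'c' x 1 => "c1"
  'a' x 1 => "a1"
  'b' x 1 => "b1"
  'c' x 1 => "c1"
  'b' x 1 => "b1"
  'a' x 1 => "a1"
Compressed: "b1c3a1c1a1b1c1b1a1"
Compressed length: 18

18


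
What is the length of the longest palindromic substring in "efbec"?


Input: "efbec"
Checking substrings for palindromes:
  No multi-char palindromic substrings found
Longest palindromic substring: "e" with length 1

1


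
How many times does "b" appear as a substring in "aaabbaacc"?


Searching for "b" in "aaabbaacc"
Scanning each position:
  Position 0: "a" => no
  Position 1: "a" => no
  Position 2: "a" => no
  Position 3: "b" => MATCH
  Position 4: "b" => MATCH
  Position 5: "a" => no
  Position 6: "a" => no
  Position 7: "c" => no
  Position 8: "c" => no
Total occurrences: 2

2


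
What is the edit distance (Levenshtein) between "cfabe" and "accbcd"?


Computing edit distance: "cfabe" -> "accbcd"
DP table:
           a    c    c    b    c    d
      0    1    2    3    4    5    6
  c   1    1    1    2    3    4    5
  f   2    2    2    2    3    4    5
  a   3    2    3    3    3    4    5
  b   4    3    3    4    3    4    5
  e   5    4    4    4    4    4    5
Edit distance = dp[5][6] = 5

5


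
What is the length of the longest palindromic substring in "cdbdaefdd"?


Input: "cdbdaefdd"
Checking substrings for palindromes:
  [1:4] "dbd" (len 3) => palindrome
  [7:9] "dd" (len 2) => palindrome
Longest palindromic substring: "dbd" with length 3

3


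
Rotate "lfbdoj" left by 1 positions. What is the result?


Input: "lfbdoj", rotate left by 1
First 1 characters: "l"
Remaining characters: "fbdoj"
Concatenate remaining + first: "fbdoj" + "l" = "fbdojl"

fbdojl


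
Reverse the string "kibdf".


Input: kibdf
Reading characters right to left:
  Position 4: 'f'
  Position 3: 'd'
  Position 2: 'b'
  Position 1: 'i'
  Position 0: 'k'
Reversed: fdbik

fdbik


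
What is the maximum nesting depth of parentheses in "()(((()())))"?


Input: "()(((()())))"
Tracking depth:
  Position 0 '(': depth becomes 1
  Position 1 ')': depth becomes 0
  Position 2 '(': depth becomes 1
  Position 3 '(': depth becomes 2
  Position 4 '(': depth becomes 3
  Position 5 '(': depth becomes 4
  Position 6 ')': depth becomes 3
  Position 7 '(': depth becomes 4
  Position 8 ')': depth becomes 3
  Position 9 ')': depth becomes 2
  Position 10 ')': depth becomes 1
  Position 11 ')': depth becomes 0
Maximum depth reached: 4

4


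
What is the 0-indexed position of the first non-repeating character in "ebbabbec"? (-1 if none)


Input: ebbabbec
Character frequencies:
  'a': 1
  'b': 4
  'c': 1
  'e': 2
Scanning left to right for freq == 1:
  Position 0 ('e'): freq=2, skip
  Position 1 ('b'): freq=4, skip
  Position 2 ('b'): freq=4, skip
  Position 3 ('a'): unique! => answer = 3

3


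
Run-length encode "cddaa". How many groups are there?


Input: cddaa
Scanning for consecutive runs:
  Group 1: 'c' x 1 (positions 0-0)
  Group 2: 'd' x 2 (positions 1-2)
  Group 3: 'a' x 2 (positions 3-4)
Total groups: 3

3


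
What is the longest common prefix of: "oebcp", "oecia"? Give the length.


Words: oebcp, oecia
  Position 0: all 'o' => match
  Position 1: all 'e' => match
  Position 2: ('b', 'c') => mismatch, stop
LCP = "oe" (length 2)

2


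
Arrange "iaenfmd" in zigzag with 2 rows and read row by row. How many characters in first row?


Zigzag "iaenfmd" into 2 rows:
Placing characters:
  'i' => row 0
  'a' => row 1
  'e' => row 0
  'n' => row 1
  'f' => row 0
  'm' => row 1
  'd' => row 0
Rows:
  Row 0: "iefd"
  Row 1: "anm"
First row length: 4

4


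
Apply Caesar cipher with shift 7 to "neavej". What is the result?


Caesar cipher: shift "neavej" by 7
  'n' (pos 13) + 7 = pos 20 = 'u'
  'e' (pos 4) + 7 = pos 11 = 'l'
  'a' (pos 0) + 7 = pos 7 = 'h'
  'v' (pos 21) + 7 = pos 2 = 'c'
  'e' (pos 4) + 7 = pos 11 = 'l'
  'j' (pos 9) + 7 = pos 16 = 'q'
Result: ulhclq

ulhclq


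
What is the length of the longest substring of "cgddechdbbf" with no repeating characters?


Input: "cgddechdbbf"
Sliding window (track last position of each char):
  Position 0 ('c'): window [0,0] length 1 -- new best
  Position 1 ('g'): window [0,1] length 2 -- new best
  Position 2 ('d'): window [0,2] length 3 -- new best
  Position 3 ('d'): repeat (last at 2), move window start to 3
  Position 3 ('d'): window [3,3] length 1
  Position 4 ('e'): window [3,4] length 2
  Position 5 ('c'): window [3,5] length 3
  Position 6 ('h'): window [3,6] length 4 -- new best
  Position 7 ('d'): repeat (last at 3), move window start to 4
  Position 7 ('d'): window [4,7] length 4
  Position 8 ('b'): window [4,8] length 5 -- new best
  Position 9 ('b'): repeat (last at 8), move window start to 9
  Position 9 ('b'): window [9,9] length 1
  Position 10 ('f'): window [9,10] length 2
Longest substring with no repeats: "echdb" with length 5

5
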